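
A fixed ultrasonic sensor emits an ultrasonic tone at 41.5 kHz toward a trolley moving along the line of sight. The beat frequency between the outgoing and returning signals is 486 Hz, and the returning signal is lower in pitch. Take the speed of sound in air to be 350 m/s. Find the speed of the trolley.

2.06 m/s

Double Doppler shift off a moving reflector: f₂ = f₀ · (v + u)/(v − u) (u > 0 toward emitter).
Returning signal is lower, so f₂ = f₀ − Δf = 41500 − 486 = 41014 Hz.
Rearranging, u = v · (f₂ − f₀)/(f₂ + f₀) = 350 × -486/82514 ≈ -2.06 m/s.
So the trolley is moving at 2.06 m/s away from the emitter.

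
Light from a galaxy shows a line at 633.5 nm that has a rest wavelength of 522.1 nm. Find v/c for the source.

0.191c

λ'/λ₀ = 1.2134 > 1 (redshift), so the source is receding.
λ'/λ₀ = √((1 + β)/(1 − β)) for a receding source ⇒ β = (r² − 1)/(r² + 1) with r = λ'/λ₀.
β = (1.4723 − 1)/(1.4723 + 1) ≈ 0.191.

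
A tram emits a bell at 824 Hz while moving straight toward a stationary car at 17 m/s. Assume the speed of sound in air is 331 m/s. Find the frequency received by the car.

869 Hz

Only the source moves, toward the listener, so f' = f · v/(v − v_s).
f' = 824 × 331/(331 − 17) = 824 × 331/314 ≈ 869 Hz.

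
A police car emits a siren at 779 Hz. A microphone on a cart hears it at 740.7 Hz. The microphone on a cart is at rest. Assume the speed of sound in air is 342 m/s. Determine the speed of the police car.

f' < f, so the police car is receding.
f' = f · v/(v + v_s) ⇒ v_s = v · |1 − f/f'|.
v_s = 342 × |1 − 779/740.7| = 342 × 0.05171 ≈ 17.7 m/s.

17.7 m/s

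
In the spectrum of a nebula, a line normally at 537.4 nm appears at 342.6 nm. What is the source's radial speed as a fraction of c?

λ'/λ₀ = 0.6375 < 1 (blueshift), so the source is approaching.
λ'/λ₀ = √((1 − β)/(1 + β)) for an approaching source ⇒ β = (1 − r²)/(1 + r²) with r = λ'/λ₀.
β = (1 − 0.4064)/(1 + 0.4064) ≈ 0.422.

0.422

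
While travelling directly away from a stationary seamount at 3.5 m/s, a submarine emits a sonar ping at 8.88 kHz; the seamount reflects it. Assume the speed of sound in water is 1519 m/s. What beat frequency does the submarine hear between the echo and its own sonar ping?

The seamount receives the sound from a moving source: f₁ = f₀ · v/(v + v_e) = 8.88 × 1519/1522.5 ≈ 8.8596 kHz.
On the return leg the submarine is a moving observer: f₂ = f₁ · (v − v_e)/v = 8.8596 × 1515.5/1519 ≈ 8.8392 kHz.
Equivalently f₂ = f₀ · (v − v_e)/(v + v_e).
Beat against the emitted tone (with f₀ = 8880 Hz): |f₂ − f₀| = 2v_e·f₀/(v + v_e) = 2 × 3.5 × 8880/1522.5 ≈ 40.8 Hz.

40.8 Hz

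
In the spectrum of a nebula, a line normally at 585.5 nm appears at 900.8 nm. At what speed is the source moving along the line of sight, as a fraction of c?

0.406c

λ'/λ₀ = 1.5385 > 1 (redshift), so the source is receding.
λ'/λ₀ = √((1 + β)/(1 − β)) for a receding source ⇒ β = (r² − 1)/(r² + 1) with r = λ'/λ₀.
β = (2.3670 − 1)/(2.3670 + 1) ≈ 0.406.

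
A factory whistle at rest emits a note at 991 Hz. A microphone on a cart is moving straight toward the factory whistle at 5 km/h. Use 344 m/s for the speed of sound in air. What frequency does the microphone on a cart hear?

995 Hz

5 km/h = 1.389 m/s.
Only the observer moves, toward the source, so f' = f · (v + v_o)/v.
f' = 991 × (344 + 1.389)/344 = 991 × 345.39/344 ≈ 995 Hz.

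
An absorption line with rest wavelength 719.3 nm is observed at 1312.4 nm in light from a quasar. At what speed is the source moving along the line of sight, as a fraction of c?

λ'/λ₀ = 1.8246 > 1 (redshift), so the source is receding.
λ'/λ₀ = √((1 + β)/(1 − β)) for a receding source ⇒ β = (r² − 1)/(r² + 1) with r = λ'/λ₀.
β = (3.3290 − 1)/(3.3290 + 1) ≈ 0.538.

0.538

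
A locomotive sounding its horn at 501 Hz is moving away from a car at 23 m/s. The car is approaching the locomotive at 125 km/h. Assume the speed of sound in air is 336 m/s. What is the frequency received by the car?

125 km/h = 34.72 m/s.
General Doppler shift: f' = f · (v + v_o)/(v + v_s).
f' = 501 × (336 + 34.72)/(336 + 23) = 501 × 370.72/359 ≈ 517 Hz.

517 Hz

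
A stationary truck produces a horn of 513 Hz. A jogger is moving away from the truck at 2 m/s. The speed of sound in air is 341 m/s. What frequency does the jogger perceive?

510 Hz

Moving observer, stationary source: f' = f · (v − v_o)/v.
f' = 513 × (341 − 2)/341 = 513 × 339/341 ≈ 510 Hz.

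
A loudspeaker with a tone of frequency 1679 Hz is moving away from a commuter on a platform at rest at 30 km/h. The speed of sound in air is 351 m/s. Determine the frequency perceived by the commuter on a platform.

30 km/h = 8.333 m/s.
Only the source moves, away from the listener, so f' = f · v/(v + v_s).
f' = 1679 × 351/(351 + 8.333) = 1679 × 351/359.3 ≈ 1640 Hz.

1640 Hz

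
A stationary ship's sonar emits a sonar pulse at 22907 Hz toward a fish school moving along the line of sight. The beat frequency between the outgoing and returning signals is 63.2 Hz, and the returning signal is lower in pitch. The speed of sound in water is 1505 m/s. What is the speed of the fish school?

2.08 m/s

Double Doppler shift off a moving reflector: f₂ = f₀ · (v + u)/(v − u) (u > 0 toward emitter).
Returning signal is lower, so f₂ = f₀ − Δf = 22907 − 63.2 = 22843.8 Hz.
Rearranging, u = v · (f₂ − f₀)/(f₂ + f₀) = 1505 × -63.2/45750.8 ≈ -2.08 m/s.
So the fish school is moving at 2.08 m/s away from the emitter.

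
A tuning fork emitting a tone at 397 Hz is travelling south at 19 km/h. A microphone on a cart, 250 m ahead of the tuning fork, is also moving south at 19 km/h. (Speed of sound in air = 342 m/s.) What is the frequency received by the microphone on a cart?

397 Hz

19 km/h = 5.278 m/s; 19 km/h = 5.278 m/s.
The microphone on a cart is ahead, so the tuning fork is moving toward it while the microphone on a cart is moving away from the tuning fork.
With source approaching and observer receding, f' = f · (v − v_o)/(v − v_s).
f' = 397 × (342 − 5.278)/(342 − 5.278) = 397 × 336.72/336.72 ≈ 397 Hz.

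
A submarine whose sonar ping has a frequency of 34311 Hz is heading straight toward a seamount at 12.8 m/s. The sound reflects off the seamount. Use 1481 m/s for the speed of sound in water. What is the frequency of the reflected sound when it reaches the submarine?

The seamount receives the sound from a moving source: f₁ = f₀ · v/(v − v_e) = 34311 × 1481/1468.2 ≈ 34610 Hz.
On the return leg the submarine is a moving observer: f₂ = f₁ · (v + v_e)/v = 34610 × 1493.8/1481 ≈ 34909 Hz.

34909 Hz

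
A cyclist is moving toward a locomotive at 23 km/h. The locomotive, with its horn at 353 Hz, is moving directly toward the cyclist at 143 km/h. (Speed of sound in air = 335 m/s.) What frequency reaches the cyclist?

408 Hz

143 km/h = 39.72 m/s; 23 km/h = 6.389 m/s.
General Doppler shift: f' = f · (v + v_o)/(v − v_s).
f' = 353 × (335 + 6.389)/(335 − 39.72) = 353 × 341.39/295.28 ≈ 408 Hz.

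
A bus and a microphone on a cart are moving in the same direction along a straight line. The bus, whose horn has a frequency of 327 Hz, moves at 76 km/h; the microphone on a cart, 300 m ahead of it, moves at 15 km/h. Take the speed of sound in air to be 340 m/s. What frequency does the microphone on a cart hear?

76 km/h = 21.11 m/s; 15 km/h = 4.167 m/s.
The microphone on a cart is ahead, so the bus is moving toward it while the microphone on a cart is moving away from the bus.
General Doppler shift: f' = f · (v − v_o)/(v − v_s).
f' = 327 × (340 − 4.167)/(340 − 21.11) = 327 × 335.83/318.89 ≈ 344 Hz.

344 Hz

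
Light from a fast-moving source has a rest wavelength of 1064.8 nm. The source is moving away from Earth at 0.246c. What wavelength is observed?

1368.8 nm

Relativistic Doppler for wavelength: λ' = λ₀ · √((1 + β)/(1 − β)).
λ' = 1064.8 × √(1.2460/0.7540) = 1064.8 × 1.28550 ≈ 1368.8 nm.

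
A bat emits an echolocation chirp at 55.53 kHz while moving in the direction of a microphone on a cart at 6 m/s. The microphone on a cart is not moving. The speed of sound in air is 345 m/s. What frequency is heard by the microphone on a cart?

Only the source moves, toward the listener, so f' = f · v/(v − v_s).
f' = 55.53 × 345/(345 − 6) = 55.53 × 345/339 ≈ 56.5 kHz.

56.5 kHz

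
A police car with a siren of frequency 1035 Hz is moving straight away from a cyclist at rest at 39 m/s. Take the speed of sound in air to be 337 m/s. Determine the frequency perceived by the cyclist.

With the source moving away from a stationary observer, f' = f · v/(v + v_s).
f' = 1035 × 337/(337 + 39) = 1035 × 337/376 ≈ 928 Hz.

928 Hz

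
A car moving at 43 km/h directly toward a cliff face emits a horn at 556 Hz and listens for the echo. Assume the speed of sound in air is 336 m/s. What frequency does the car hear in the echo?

43 km/h = 11.94 m/s.
The cliff face receives the sound from a moving source: f₁ = f₀ · v/(v − v_e) = 556 × 336/324.06 ≈ 576 Hz.
On the return leg the car is a moving observer: f₂ = f₁ · (v + v_e)/v = 576 × 347.94/336 ≈ 597 Hz.
Equivalently f₂ = f₀ · (v + v_e)/(v − v_e).

597 Hz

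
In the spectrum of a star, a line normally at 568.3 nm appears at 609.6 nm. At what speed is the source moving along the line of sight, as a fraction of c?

0.070

λ'/λ₀ = 1.0727 > 1 (redshift), so the source is receding.
λ'/λ₀ = √((1 + β)/(1 − β)) for a receding source ⇒ β = (r² − 1)/(r² + 1) with r = λ'/λ₀.
β = (1.1506 − 1)/(1.1506 + 1) ≈ 0.070.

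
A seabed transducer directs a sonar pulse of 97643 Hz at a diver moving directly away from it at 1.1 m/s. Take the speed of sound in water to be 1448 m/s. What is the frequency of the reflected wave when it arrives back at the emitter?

97495 Hz

At the diver (a moving observer), f₁ = f₀ · (v − u)/v = 97643 × 1446.9/1448 ≈ 97569 Hz.
The reflection then acts as a moving source: f₂ = f₁ · v/(v + u) ≈ 97495 Hz.
Equivalently f₂ = f₀ · (v − u)/(v + u).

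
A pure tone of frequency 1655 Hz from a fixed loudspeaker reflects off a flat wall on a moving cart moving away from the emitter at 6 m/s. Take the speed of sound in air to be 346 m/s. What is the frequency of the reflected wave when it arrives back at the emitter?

At the flat wall on a moving cart (a moving observer), f₁ = f₀ · (v − u)/v = 1655 × 340/346 ≈ 1626 Hz.
The reflection then acts as a moving source: f₂ = f₁ · v/(v + u) ≈ 1599 Hz.
Equivalently f₂ = f₀ · (v − u)/(v + u).

1599 Hz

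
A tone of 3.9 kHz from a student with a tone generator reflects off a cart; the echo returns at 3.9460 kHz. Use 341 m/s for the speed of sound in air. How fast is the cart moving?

2.00 m/s

Double Doppler shift off a moving reflector: f₂ = f₀ · (v + u)/(v − u) (u > 0 toward emitter).
Rearranging, u = v · (f₂ − f₀)/(f₂ + f₀) = 341 × 0.0460/7.8460 ≈ 2.00 m/s.
So the cart is moving at 2.00 m/s toward the emitter.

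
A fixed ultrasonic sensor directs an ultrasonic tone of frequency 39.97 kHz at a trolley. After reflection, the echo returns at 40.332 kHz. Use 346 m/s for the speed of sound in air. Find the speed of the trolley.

1.56 m/s

Double Doppler shift off a moving reflector: f₂ = f₀ · (v + u)/(v − u) (u > 0 toward emitter).
Rearranging, u = v · (f₂ − f₀)/(f₂ + f₀) = 346 × 0.362/80.302 ≈ 1.56 m/s.
So the trolley is moving at 1.56 m/s toward the emitter.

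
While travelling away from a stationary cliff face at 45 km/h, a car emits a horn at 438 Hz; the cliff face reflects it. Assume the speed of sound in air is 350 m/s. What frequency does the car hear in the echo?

408 Hz

45 km/h = 12.5 m/s.
The cliff face receives the sound from a moving source: f₁ = f₀ · v/(v + v_e) = 438 × 350/362.5 ≈ 423 Hz.
On the return leg the car is a moving observer: f₂ = f₁ · (v − v_e)/v = 423 × 337.5/350 ≈ 408 Hz.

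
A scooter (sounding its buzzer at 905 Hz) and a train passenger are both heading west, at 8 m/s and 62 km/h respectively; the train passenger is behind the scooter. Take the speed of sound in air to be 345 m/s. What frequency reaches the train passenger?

929 Hz

62 km/h = 17.22 m/s.
The train passenger is behind, so the scooter is moving away from it while the train passenger is moving toward the scooter.
General Doppler shift: f' = f · (v + v_o)/(v + v_s).
f' = 905 × (345 + 17.22)/(345 + 8) = 905 × 362.22/353 ≈ 929 Hz.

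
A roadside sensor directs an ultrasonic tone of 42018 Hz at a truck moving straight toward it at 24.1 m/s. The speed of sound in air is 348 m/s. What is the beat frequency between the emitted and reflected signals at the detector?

The truck first receives the wave as a moving observer: f₁ = f₀ · (v + u)/v = 42018 × (348 + 24.1)/348 ≈ 44928 Hz.
The reflection then acts as a moving source: f₂ = f₁ · v/(v − u) ≈ 48271 Hz.
Beat frequency: |f₂ − f₀| = 2u·f₀/(v − u) = 2 × 24.1 × 42018/323.9 ≈ 6253 Hz.

6253 Hz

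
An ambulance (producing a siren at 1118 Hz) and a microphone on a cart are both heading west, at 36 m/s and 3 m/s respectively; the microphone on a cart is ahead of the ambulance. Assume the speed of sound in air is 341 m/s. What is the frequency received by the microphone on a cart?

The microphone on a cart is ahead, so the ambulance is moving toward it while the microphone on a cart is moving away from the ambulance.
With source approaching and observer receding, f' = f · (v − v_o)/(v − v_s).
f' = 1118 × (341 − 3)/(341 − 36) = 1118 × 338/305 ≈ 1239 Hz.

1239 Hz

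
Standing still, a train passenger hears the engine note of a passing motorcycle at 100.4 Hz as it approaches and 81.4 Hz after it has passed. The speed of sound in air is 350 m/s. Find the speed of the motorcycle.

f₁/f₂ = (v + v_s)/(v − v_s), so v_s = v · (f₁ − f₂)/(f₁ + f₂).
v_s = 350 × (100.4 − 81.4)/(100.4 + 81.4) = 350 × 19.0/181.8 ≈ 37 m/s.

37 m/s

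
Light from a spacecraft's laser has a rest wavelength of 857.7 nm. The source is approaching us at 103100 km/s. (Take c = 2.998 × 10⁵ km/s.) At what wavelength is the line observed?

β = v/c = 103100/299800 = 0.3439.
Relativistic Doppler for wavelength: λ' = λ₀ · √((1 − β)/(1 + β)).
λ' = 857.7 × √(0.6561/1.3439) = 857.7 × 0.69872 ≈ 599.3 nm.

599.3 nm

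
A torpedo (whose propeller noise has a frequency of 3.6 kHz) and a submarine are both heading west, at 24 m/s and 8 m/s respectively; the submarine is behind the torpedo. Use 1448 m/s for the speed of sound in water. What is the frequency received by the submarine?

The submarine is behind, so the torpedo is moving away from it while the submarine is moving toward the torpedo.
Both move, so f' = f · (v + v_o)/(v + v_s).
f' = 3.6 × (1448 + 8)/(1448 + 24) = 3.6 × 1456/1472 ≈ 3.56 kHz.

3.56 kHz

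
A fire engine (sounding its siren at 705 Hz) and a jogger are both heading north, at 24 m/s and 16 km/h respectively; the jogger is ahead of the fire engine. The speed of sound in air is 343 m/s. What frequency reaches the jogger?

748 Hz

16 km/h = 4.444 m/s.
The jogger is ahead, so the fire engine is moving toward it while the jogger is moving away from the fire engine.
With source approaching and observer receding, f' = f · (v − v_o)/(v − v_s).
f' = 705 × (343 − 4.444)/(343 − 24) = 705 × 338.56/319 ≈ 748 Hz.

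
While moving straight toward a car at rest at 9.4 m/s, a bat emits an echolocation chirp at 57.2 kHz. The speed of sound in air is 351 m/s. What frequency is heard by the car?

58.8 kHz

Moving source, stationary observer: f' = f · v/(v − v_s) since the source is approaching.
f' = 57.2 × 351/(351 − 9.4) = 57.2 × 351/341.6 ≈ 58.8 kHz.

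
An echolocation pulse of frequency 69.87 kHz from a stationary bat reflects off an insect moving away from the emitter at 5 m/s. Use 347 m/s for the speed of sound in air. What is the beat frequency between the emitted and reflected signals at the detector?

1985 Hz

The insect first receives the wave as a moving observer: f₁ = f₀ · (v − u)/v = 69.87 × (347 − 5)/347 ≈ 68.86 kHz.
The reflection then acts as a moving source: f₂ = f₁ · v/(v + u) ≈ 67.89 kHz.
Equivalently f₂ = f₀ · (v − u)/(v + u).
Beat frequency (with f₀ = 69870 Hz): |f₂ − f₀| = 2u·f₀/(v + u) = 2 × 5 × 69870/352 ≈ 1985 Hz.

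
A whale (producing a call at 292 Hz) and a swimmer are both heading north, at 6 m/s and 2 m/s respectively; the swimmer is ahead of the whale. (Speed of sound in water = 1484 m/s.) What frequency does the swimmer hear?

The swimmer is ahead, so the whale is moving toward it while the swimmer is moving away from the whale.
With source approaching and observer receding, f' = f · (v − v_o)/(v − v_s).
f' = 292 × (1484 − 2)/(1484 − 6) = 292 × 1482/1478 ≈ 293 Hz.

293 Hz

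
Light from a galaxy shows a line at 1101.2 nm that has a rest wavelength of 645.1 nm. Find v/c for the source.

λ'/λ₀ = 1.7070 > 1 (redshift), so the source is receding.
λ'/λ₀ = √((1 + β)/(1 − β)) for a receding source ⇒ β = (r² − 1)/(r² + 1) with r = λ'/λ₀.
β = (2.9139 − 1)/(2.9139 + 1) ≈ 0.489.

0.489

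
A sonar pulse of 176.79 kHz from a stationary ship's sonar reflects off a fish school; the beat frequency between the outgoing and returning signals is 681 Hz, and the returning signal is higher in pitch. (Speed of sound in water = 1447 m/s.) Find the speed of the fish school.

2.78 m/s

Double Doppler shift off a moving reflector: f₂ = f₀ · (v + u)/(v − u) (u > 0 toward emitter).
Returning signal is higher, so f₂ = f₀ + Δf = 176790 + 681 = 177471 Hz.
Rearranging, u = v · (f₂ − f₀)/(f₂ + f₀) = 1447 × 681/354261 ≈ 2.78 m/s.
So the fish school is moving at 2.78 m/s toward the emitter.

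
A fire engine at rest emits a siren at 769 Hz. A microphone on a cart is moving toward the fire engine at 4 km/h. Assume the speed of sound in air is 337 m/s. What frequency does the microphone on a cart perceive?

4 km/h = 1.111 m/s.
Only the observer moves, toward the source, so f' = f · (v + v_o)/v.
f' = 769 × (337 + 1.111)/337 = 769 × 338.11/337 ≈ 772 Hz.

772 Hz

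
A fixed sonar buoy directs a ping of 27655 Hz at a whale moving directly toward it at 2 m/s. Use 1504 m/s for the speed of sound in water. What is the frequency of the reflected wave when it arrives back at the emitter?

27729 Hz

At the whale (a moving observer), f₁ = f₀ · (v + u)/v = 27655 × 1506/1504 ≈ 27692 Hz.
On reflection it acts as a source moving toward the stationary detector: f₂ = f₁ · v/(v − u) = 27692 × 1504/1502 ≈ 27729 Hz.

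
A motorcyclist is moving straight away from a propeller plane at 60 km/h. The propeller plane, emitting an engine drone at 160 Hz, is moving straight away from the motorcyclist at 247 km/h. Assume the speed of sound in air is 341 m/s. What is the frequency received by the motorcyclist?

247 km/h = 68.61 m/s; 60 km/h = 16.67 m/s.
With source receding and observer receding, f' = f · (v − v_o)/(v + v_s).
f' = 160 × (341 − 16.67)/(341 + 68.61) = 160 × 324.33/409.61 ≈ 127 Hz.

127 Hz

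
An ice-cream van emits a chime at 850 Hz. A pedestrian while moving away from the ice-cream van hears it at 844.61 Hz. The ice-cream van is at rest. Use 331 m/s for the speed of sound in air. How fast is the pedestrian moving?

f' = f · (v − v_o)/v ⇒ v_o = v · |f'/f − 1|.
v_o = 331 × |844.61/850 − 1| = 331 × 0.006341 ≈ 2.10 m/s.

2.10 m/s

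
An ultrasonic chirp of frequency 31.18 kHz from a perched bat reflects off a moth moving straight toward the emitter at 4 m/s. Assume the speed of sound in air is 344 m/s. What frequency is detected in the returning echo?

31.9 kHz

At the moth (a moving observer), f₁ = f₀ · (v + u)/v = 31.18 × 348/344 ≈ 31.5 kHz.
The reflection then acts as a moving source: f₂ = f₁ · v/(v − u) ≈ 31.9 kHz.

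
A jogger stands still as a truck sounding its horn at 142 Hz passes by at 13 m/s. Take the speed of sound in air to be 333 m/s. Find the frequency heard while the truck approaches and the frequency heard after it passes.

Approaching: f₁ = f · v/(v − v_s) = 142 × 333/320 ≈ 148 Hz.
Receding: f₂ = f · v/(v + v_s) = 142 × 333/346 ≈ 137 Hz.

148 Hz approaching; 137 Hz receding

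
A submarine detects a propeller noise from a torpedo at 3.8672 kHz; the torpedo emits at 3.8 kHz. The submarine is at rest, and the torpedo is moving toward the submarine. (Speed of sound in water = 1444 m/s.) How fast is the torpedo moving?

25 m/s

f' = f · v/(v − v_s) ⇒ v_s = v · |1 − f/f'|.
v_s = 1444 × |1 − 3.8/3.8672| = 1444 × 0.01738 ≈ 25 m/s.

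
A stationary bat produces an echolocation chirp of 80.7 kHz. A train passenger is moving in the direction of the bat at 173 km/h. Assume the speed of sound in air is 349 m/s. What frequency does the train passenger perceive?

91.8 kHz

173 km/h = 48.06 m/s.
Moving observer, stationary source: f' = f · (v + v_o)/v.
f' = 80.7 × (349 + 48.06)/349 = 80.7 × 397.06/349 ≈ 91.8 kHz.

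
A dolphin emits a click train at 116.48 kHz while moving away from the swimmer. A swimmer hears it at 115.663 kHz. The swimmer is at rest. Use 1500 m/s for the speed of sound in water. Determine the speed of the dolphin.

10.6 m/s

f' = f · v/(v + v_s) ⇒ v_s = v · |1 − f/f'|.
v_s = 1500 × |1 − 116.48/115.663| = 1500 × 0.007064 ≈ 10.6 m/s.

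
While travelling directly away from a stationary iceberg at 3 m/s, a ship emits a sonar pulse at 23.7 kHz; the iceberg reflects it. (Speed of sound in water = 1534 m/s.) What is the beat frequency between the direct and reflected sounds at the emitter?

The iceberg receives the sound from a moving source: f₁ = f₀ · v/(v + v_e) = 23.7 × 1534/1537 ≈ 23.6537 kHz.
On the return leg the ship is a moving observer: f₂ = f₁ · (v − v_e)/v = 23.6537 × 1531/1534 ≈ 23.6075 kHz.
Beat against the emitted tone (with f₀ = 23700 Hz): |f₂ − f₀| = 2v_e·f₀/(v + v_e) = 2 × 3 × 23700/1537 ≈ 93 Hz.

93 Hz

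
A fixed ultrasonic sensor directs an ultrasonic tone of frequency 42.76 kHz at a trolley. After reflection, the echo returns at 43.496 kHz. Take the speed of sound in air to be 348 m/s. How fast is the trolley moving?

2.97 m/s

Double Doppler shift off a moving reflector: f₂ = f₀ · (v + u)/(v − u) (u > 0 toward emitter).
Rearranging, u = v · (f₂ − f₀)/(f₂ + f₀) = 348 × 0.736/86.256 ≈ 2.97 m/s.
So the trolley is moving at 2.97 m/s toward the emitter.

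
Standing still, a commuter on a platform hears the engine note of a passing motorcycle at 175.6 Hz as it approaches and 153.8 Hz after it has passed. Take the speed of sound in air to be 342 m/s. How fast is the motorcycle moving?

f₁/f₂ = (v + v_s)/(v − v_s), so v_s = v · (f₁ − f₂)/(f₁ + f₂).
v_s = 342 × (175.6 − 153.8)/(175.6 + 153.8) = 342 × 21.8/329.4 ≈ 22.6 m/s.

22.6 m/s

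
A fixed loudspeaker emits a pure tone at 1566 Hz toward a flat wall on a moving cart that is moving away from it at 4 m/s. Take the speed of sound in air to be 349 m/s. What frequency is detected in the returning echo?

At the flat wall on a moving cart (a moving observer), f₁ = f₀ · (v − u)/v = 1566 × 345/349 ≈ 1548 Hz.
The reflection then acts as a moving source: f₂ = f₁ · v/(v + u) ≈ 1531 Hz.

1531 Hz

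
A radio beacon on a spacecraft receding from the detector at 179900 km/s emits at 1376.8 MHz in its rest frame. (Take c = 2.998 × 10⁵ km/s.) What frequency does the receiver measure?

688.3 MHz

β = v/c = 179900/299800 = 0.6001.
Relativistic Doppler for frequency: f' = f₀ · √((1 − β)/(1 + β)).
f' = 1376.8 × √(0.3999/1.6001) = 1376.8 × 0.49995 ≈ 688.3 MHz.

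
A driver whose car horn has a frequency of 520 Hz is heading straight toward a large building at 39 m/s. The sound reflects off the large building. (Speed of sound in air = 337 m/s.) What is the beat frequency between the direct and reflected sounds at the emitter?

The large building receives the sound from a moving source: f₁ = f₀ · v/(v − v_e) = 520 × 337/298 ≈ 588.1 Hz.
On the return leg the driver is a moving observer: f₂ = f₁ · (v + v_e)/v = 588.1 × 376/337 ≈ 656.1 Hz.
Equivalently f₂ = f₀ · (v + v_e)/(v − v_e).
Beat against the emitted tone: |f₂ − f₀| = 2v_e·f₀/(v − v_e) = 2 × 39 × 520/298 ≈ 136 Hz.

136 Hz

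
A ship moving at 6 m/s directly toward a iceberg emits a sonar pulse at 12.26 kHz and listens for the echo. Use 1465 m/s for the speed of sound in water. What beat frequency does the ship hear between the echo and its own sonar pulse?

101 Hz

The iceberg receives the sound from a moving source: f₁ = f₀ · v/(v − v_e) = 12.26 × 1465/1459 ≈ 12.3104 kHz.
On the return leg the ship is a moving observer: f₂ = f₁ · (v + v_e)/v = 12.3104 × 1471/1465 ≈ 12.3608 kHz.
Beat against the emitted tone (with f₀ = 12260 Hz): |f₂ − f₀| = 2v_e·f₀/(v − v_e) = 2 × 6 × 12260/1459 ≈ 101 Hz.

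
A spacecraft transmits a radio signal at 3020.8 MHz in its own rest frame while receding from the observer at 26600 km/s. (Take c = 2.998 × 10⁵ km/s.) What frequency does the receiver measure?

β = v/c = 26600/299800 = 0.0887.
Relativistic Doppler for frequency: f' = f₀ · √((1 − β)/(1 + β)).
f' = 3020.8 × √(0.9113/1.0887) = 3020.8 × 0.91488 ≈ 2763.7 MHz.

2763.7 MHz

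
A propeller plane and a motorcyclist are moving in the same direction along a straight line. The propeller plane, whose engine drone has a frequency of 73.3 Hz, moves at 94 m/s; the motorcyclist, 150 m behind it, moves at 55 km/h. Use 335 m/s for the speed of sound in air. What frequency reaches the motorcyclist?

59.8 Hz

55 km/h = 15.28 m/s.
The motorcyclist is behind, so the propeller plane is moving away from it while the motorcyclist is moving toward the propeller plane.
Both move, so f' = f · (v + v_o)/(v + v_s).
f' = 73.3 × (335 + 15.28)/(335 + 94) = 73.3 × 350.28/429 ≈ 59.8 Hz.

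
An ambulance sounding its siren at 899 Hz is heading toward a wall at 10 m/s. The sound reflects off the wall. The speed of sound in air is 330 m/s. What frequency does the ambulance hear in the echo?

The wall receives the sound from a moving source: f₁ = f₀ · v/(v − v_e) = 899 × 330/320 ≈ 927 Hz.
On the return leg the ambulance is a moving observer: f₂ = f₁ · (v + v_e)/v = 927 × 340/330 ≈ 955 Hz.
Equivalently f₂ = f₀ · (v + v_e)/(v − v_e).

955 Hz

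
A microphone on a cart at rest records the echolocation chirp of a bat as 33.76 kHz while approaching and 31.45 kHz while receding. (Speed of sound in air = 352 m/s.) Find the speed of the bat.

f₁/f₂ = (v + v_s)/(v − v_s), so v_s = v · (f₁ − f₂)/(f₁ + f₂).
v_s = 352 × (33.76 − 31.45)/(33.76 + 31.45) = 352 × 2.31/65.21 ≈ 12.5 m/s.

12.5 m/s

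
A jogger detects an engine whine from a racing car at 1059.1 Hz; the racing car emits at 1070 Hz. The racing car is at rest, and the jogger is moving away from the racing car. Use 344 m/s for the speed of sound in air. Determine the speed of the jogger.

f' = f · (v − v_o)/v ⇒ v_o = v · |f'/f − 1|.
v_o = 344 × |1059.1/1070 − 1| = 344 × 0.01019 ≈ 3.5 m/s.

3.5 m/s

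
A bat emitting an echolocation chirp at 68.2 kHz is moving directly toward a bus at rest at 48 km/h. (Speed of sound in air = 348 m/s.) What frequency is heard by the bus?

48 km/h = 13.33 m/s.
Only the source moves, toward the listener, so f' = f · v/(v − v_s).
f' = 68.2 × 348/(348 − 13.33) = 68.2 × 348/334.7 ≈ 70.9 kHz.

70.9 kHz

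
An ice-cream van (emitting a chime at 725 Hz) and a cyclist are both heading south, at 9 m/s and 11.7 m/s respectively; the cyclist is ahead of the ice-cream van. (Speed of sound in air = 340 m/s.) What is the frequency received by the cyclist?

719 Hz

The cyclist is ahead, so the ice-cream van is moving toward it while the cyclist is moving away from the ice-cream van.
General Doppler shift: f' = f · (v − v_o)/(v − v_s).
f' = 725 × (340 − 11.7)/(340 − 9) = 725 × 328.3/331 ≈ 719 Hz.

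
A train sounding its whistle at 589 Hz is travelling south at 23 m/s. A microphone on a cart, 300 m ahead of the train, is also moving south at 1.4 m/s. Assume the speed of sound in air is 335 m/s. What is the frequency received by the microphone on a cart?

630 Hz

The microphone on a cart is ahead, so the train is moving toward it while the microphone on a cart is moving away from the train.
With source approaching and observer receding, f' = f · (v − v_o)/(v − v_s).
f' = 589 × (335 − 1.4)/(335 − 23) = 589 × 333.6/312 ≈ 630 Hz.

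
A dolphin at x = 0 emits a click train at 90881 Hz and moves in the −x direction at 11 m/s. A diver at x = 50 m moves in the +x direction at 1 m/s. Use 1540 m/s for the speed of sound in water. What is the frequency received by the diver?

The observer lies on the +x side, so the source is heading away from the observer and the observer is heading away from the source.
Both move, so f' = f · (v − v_o)/(v + v_s).
f' = 90881 × (1540 − 1)/(1540 + 11) = 90881 × 1539/1551 ≈ 90178 Hz.

90178 Hz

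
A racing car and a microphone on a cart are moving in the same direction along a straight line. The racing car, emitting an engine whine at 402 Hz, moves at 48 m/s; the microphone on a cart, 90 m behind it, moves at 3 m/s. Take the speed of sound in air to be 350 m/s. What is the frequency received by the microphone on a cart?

The microphone on a cart is behind, so the racing car is moving away from it while the microphone on a cart is moving toward the racing car.
Both move, so f' = f · (v + v_o)/(v + v_s).
f' = 402 × (350 + 3)/(350 + 48) = 402 × 353/398 ≈ 357 Hz.

357 Hz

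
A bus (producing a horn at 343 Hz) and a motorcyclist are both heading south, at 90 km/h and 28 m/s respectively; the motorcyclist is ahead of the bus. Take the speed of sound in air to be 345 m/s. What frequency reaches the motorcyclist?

340 Hz

90 km/h = 25 m/s.
The motorcyclist is ahead, so the bus is moving toward it while the motorcyclist is moving away from the bus.
Both move, so f' = f · (v − v_o)/(v − v_s).
f' = 343 × (345 − 28)/(345 − 25) = 343 × 317/320 ≈ 340 Hz.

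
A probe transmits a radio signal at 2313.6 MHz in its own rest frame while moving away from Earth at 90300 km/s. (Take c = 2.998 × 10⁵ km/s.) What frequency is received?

1695.5 MHz

β = v/c = 90300/299800 = 0.3012.
Relativistic Doppler for frequency: f' = f₀ · √((1 − β)/(1 + β)).
f' = 2313.6 × √(0.6988/1.3012) = 2313.6 × 0.73283 ≈ 1695.5 MHz.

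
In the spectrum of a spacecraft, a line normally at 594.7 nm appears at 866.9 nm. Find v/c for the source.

0.360c

λ'/λ₀ = 1.4577 > 1 (redshift), so the source is receding.
λ'/λ₀ = √((1 + β)/(1 − β)) for a receding source ⇒ β = (r² − 1)/(r² + 1) with r = λ'/λ₀.
β = (2.1249 − 1)/(2.1249 + 1) ≈ 0.360.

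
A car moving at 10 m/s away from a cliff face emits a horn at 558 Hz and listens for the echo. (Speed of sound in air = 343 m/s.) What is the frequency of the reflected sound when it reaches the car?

526 Hz

The cliff face receives the sound from a moving source: f₁ = f₀ · v/(v + v_e) = 558 × 343/353 ≈ 542 Hz.
On the return leg the car is a moving observer: f₂ = f₁ · (v − v_e)/v = 542 × 333/343 ≈ 526 Hz.
Equivalently f₂ = f₀ · (v − v_e)/(v + v_e).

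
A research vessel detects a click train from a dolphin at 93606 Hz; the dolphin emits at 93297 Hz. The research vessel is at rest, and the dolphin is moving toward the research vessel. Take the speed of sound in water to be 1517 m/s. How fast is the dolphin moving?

f' = f · v/(v − v_s) ⇒ v_s = v · |1 − f/f'|.
v_s = 1517 × |1 − 93297/93606| = 1517 × 0.003301 ≈ 5.0 m/s.

5.0 m/s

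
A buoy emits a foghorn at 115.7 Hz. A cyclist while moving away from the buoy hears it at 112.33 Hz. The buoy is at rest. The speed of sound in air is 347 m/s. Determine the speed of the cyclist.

f' = f · (v − v_o)/v ⇒ v_o = v · |f'/f − 1|.
v_o = 347 × |112.33/115.7 − 1| = 347 × 0.02913 ≈ 10.1 m/s.

10.1 m/s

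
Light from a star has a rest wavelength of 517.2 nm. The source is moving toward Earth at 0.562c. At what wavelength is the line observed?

273.9 nm

Relativistic Doppler for wavelength: λ' = λ₀ · √((1 − β)/(1 + β)).
λ' = 517.2 × √(0.4380/1.5620) = 517.2 × 0.52954 ≈ 273.9 nm.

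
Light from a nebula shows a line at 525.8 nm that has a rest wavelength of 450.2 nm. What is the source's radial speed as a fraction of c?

0.154c

λ'/λ₀ = 1.1679 > 1 (redshift), so the source is receding.
λ'/λ₀ = √((1 + β)/(1 − β)) for a receding source ⇒ β = (r² − 1)/(r² + 1) with r = λ'/λ₀.
β = (1.3640 − 1)/(1.3640 + 1) ≈ 0.154.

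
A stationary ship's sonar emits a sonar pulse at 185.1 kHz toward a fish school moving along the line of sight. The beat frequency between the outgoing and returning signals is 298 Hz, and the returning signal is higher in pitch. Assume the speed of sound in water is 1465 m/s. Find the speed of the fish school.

Double Doppler shift off a moving reflector: f₂ = f₀ · (v + u)/(v − u) (u > 0 toward emitter).
Returning signal is higher, so f₂ = f₀ + Δf = 185100 + 298 = 185398 Hz.
Rearranging, u = v · (f₂ − f₀)/(f₂ + f₀) = 1465 × 298/370498 ≈ 1.18 m/s.
So the fish school is moving at 1.18 m/s toward the emitter.

1.18 m/s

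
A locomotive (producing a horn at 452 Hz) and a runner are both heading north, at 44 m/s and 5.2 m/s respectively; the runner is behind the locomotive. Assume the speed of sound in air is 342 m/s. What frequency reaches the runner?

407 Hz

The runner is behind, so the locomotive is moving away from it while the runner is moving toward the locomotive.
General Doppler shift: f' = f · (v + v_o)/(v + v_s).
f' = 452 × (342 + 5.2)/(342 + 44) = 452 × 347.2/386 ≈ 407 Hz.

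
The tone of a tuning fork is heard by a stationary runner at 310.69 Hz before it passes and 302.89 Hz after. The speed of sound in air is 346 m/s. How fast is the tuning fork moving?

4.4 m/s

f₁/f₂ = (v + v_s)/(v − v_s), so v_s = v · (f₁ − f₂)/(f₁ + f₂).
v_s = 346 × (310.69 − 302.89)/(310.69 + 302.89) = 346 × 7.80/613.58 ≈ 4.4 m/s.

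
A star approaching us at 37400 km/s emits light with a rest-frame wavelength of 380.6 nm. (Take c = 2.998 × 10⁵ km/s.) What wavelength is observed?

β = v/c = 37400/299800 = 0.1247.
Relativistic Doppler for wavelength: λ' = λ₀ · √((1 − β)/(1 + β)).
λ' = 380.6 × √(0.8753/1.1247) = 380.6 × 0.88214 ≈ 335.7 nm.

335.7 nm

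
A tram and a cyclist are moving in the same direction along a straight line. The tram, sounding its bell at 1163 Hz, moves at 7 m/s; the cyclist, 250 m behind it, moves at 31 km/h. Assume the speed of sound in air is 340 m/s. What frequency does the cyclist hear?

1168 Hz

31 km/h = 8.611 m/s.
The cyclist is behind, so the tram is moving away from it while the cyclist is moving toward the tram.
With source receding and observer approaching, f' = f · (v + v_o)/(v + v_s).
f' = 1163 × (340 + 8.611)/(340 + 7) = 1163 × 348.61/347 ≈ 1168 Hz.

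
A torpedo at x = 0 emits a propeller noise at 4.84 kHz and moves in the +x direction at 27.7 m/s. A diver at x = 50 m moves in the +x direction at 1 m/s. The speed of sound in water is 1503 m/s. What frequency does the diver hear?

4.93 kHz

The observer lies on the +x side, so the source is heading toward the observer and the observer is heading away from the source.
With source approaching and observer receding, f' = f · (v − v_o)/(v − v_s).
f' = 4.84 × (1503 − 1)/(1503 − 27.7) = 4.84 × 1502/1475.3 ≈ 4.93 kHz.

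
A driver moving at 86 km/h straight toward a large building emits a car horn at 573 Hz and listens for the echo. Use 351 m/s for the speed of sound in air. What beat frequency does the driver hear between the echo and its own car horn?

84 Hz

86 km/h = 23.89 m/s.
The large building receives the sound from a moving source: f₁ = f₀ · v/(v − v_e) = 573 × 351/327.11 ≈ 614.8 Hz.
On the return leg the driver is a moving observer: f₂ = f₁ · (v + v_e)/v = 614.8 × 374.89/351 ≈ 656.7 Hz.
Equivalently f₂ = f₀ · (v + v_e)/(v − v_e).
Beat against the emitted tone: |f₂ − f₀| = 2v_e·f₀/(v − v_e) = 2 × 23.89 × 573/327.11 ≈ 84 Hz.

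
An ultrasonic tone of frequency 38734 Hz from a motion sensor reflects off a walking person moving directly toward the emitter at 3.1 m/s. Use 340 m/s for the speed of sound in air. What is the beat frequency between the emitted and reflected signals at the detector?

At the walking person (a moving observer), f₁ = f₀ · (v + u)/v = 38734 × 343.1/340 ≈ 39087 Hz.
The reflection then acts as a moving source: f₂ = f₁ · v/(v − u) ≈ 39447 Hz.
Equivalently f₂ = f₀ · (v + u)/(v − u).
Beat frequency: |f₂ − f₀| = 2u·f₀/(v − u) = 2 × 3.1 × 38734/336.9 ≈ 713 Hz.

713 Hz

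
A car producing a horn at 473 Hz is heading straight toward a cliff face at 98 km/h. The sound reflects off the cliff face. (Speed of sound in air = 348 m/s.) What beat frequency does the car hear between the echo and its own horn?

80 Hz

98 km/h = 27.22 m/s.
The cliff face receives the sound from a moving source: f₁ = f₀ · v/(v − v_e) = 473 × 348/320.78 ≈ 513.1 Hz.
On the return leg the car is a moving observer: f₂ = f₁ · (v + v_e)/v = 513.1 × 375.22/348 ≈ 553.3 Hz.
Beat against the emitted tone: |f₂ − f₀| = 2v_e·f₀/(v − v_e) = 2 × 27.22 × 473/320.78 ≈ 80 Hz.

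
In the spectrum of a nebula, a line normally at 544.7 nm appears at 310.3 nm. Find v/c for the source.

0.510

λ'/λ₀ = 0.5697 < 1 (blueshift), so the source is approaching.
λ'/λ₀ = √((1 − β)/(1 + β)) for an approaching source ⇒ β = (1 − r²)/(1 + r²) with r = λ'/λ₀.
β = (1 − 0.3245)/(1 + 0.3245) ≈ 0.510.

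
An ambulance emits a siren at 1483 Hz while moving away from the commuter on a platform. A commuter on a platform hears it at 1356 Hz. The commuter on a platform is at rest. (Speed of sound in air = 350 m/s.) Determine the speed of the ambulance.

33 m/s

f' = f · v/(v + v_s) ⇒ v_s = v · |1 − f/f'|.
v_s = 350 × |1 − 1483/1356| = 350 × 0.09366 ≈ 33 m/s.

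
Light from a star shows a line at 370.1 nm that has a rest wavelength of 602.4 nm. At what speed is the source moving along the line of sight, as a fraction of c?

λ'/λ₀ = 0.6144 < 1 (blueshift), so the source is approaching.
λ'/λ₀ = √((1 − β)/(1 + β)) for an approaching source ⇒ β = (1 − r²)/(1 + r²) with r = λ'/λ₀.
β = (1 − 0.3775)/(1 + 0.3775) ≈ 0.452.

0.452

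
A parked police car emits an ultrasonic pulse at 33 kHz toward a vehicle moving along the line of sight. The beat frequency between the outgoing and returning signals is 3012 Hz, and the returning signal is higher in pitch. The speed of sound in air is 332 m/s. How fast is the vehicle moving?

14.5 m/s

Double Doppler shift off a moving reflector: f₂ = f₀ · (v + u)/(v − u) (u > 0 toward emitter).
Returning signal is higher, so f₂ = f₀ + Δf = 33000 + 3012 = 36012 Hz.
Rearranging, u = v · (f₂ − f₀)/(f₂ + f₀) = 332 × 3012/69012 ≈ 14.5 m/s.
So the vehicle is moving at 14.5 m/s toward the emitter.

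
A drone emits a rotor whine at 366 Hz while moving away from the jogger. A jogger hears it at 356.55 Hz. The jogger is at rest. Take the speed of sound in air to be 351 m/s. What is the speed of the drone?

f' = f · v/(v + v_s) ⇒ v_s = v · |1 − f/f'|.
v_s = 351 × |1 − 366/356.55| = 351 × 0.0265 ≈ 9.3 m/s.

9.3 m/s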